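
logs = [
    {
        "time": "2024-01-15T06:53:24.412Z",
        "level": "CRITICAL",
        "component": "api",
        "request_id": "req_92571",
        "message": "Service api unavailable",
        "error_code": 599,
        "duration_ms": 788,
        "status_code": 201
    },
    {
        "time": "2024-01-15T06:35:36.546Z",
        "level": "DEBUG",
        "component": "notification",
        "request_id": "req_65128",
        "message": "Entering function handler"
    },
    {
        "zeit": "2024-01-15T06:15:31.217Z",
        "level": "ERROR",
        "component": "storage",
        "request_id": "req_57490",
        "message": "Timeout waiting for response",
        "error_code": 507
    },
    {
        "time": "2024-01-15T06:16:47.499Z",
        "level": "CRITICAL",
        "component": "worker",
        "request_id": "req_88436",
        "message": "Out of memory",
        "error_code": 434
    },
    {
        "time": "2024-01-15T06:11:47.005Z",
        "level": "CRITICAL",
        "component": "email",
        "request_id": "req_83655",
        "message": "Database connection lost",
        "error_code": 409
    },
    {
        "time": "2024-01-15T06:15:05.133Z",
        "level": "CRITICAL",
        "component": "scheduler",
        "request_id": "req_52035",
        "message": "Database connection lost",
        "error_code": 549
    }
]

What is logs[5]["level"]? "CRITICAL"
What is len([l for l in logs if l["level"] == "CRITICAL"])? 4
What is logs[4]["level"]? "CRITICAL"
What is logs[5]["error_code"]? 549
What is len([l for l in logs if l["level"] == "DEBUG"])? 1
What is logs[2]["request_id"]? "req_57490"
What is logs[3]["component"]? "worker"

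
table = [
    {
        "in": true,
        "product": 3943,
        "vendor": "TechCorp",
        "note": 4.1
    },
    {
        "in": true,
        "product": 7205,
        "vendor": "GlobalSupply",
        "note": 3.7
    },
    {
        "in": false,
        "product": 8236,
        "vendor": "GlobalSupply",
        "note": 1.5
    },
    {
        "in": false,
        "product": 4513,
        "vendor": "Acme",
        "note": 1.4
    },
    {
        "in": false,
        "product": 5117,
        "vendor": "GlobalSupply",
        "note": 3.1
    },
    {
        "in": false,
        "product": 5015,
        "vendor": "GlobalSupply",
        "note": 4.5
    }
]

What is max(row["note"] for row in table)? 4.5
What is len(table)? 6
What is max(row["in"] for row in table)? True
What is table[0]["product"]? 3943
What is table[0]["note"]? 4.1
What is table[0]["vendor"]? "TechCorp"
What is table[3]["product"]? 4513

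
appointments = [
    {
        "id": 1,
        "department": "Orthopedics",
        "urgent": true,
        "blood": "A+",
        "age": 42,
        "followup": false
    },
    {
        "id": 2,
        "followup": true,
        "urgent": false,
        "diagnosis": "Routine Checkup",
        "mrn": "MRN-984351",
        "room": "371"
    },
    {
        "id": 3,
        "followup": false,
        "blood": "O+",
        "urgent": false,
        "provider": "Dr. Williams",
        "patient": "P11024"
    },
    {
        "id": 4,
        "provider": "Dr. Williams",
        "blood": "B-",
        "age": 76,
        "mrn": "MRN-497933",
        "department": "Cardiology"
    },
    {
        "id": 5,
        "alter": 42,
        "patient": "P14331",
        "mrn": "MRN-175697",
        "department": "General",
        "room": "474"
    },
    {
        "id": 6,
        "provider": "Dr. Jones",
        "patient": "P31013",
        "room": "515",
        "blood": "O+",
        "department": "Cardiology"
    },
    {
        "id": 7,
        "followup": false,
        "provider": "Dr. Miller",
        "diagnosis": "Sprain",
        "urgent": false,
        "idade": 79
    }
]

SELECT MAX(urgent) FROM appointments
True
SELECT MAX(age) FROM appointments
76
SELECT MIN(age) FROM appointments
42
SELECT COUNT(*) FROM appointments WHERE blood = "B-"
1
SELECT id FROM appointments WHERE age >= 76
[4]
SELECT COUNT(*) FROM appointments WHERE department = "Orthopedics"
1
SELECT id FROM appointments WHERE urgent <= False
[2, 3, 7]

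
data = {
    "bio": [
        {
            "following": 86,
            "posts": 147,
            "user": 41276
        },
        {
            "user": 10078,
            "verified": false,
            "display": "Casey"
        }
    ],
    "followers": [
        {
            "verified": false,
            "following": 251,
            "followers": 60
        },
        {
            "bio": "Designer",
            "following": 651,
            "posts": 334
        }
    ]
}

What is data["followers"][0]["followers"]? 60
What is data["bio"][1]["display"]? "Casey"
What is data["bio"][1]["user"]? 10078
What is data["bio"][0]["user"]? 41276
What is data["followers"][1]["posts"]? 334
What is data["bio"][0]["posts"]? 147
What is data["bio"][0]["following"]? 86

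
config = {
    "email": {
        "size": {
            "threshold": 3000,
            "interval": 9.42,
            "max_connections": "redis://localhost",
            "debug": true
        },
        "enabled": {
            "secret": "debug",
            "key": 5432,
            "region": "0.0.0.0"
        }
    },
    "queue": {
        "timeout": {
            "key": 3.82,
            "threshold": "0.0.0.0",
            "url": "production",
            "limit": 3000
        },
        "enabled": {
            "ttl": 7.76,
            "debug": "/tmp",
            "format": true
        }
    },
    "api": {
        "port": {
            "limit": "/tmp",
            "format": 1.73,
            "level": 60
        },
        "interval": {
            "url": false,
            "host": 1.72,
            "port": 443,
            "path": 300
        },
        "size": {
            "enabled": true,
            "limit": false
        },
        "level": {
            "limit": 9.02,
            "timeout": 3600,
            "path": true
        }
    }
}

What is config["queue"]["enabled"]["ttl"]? 7.76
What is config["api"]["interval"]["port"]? 443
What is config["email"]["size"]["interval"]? 9.42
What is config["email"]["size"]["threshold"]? 3000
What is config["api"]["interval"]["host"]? 1.72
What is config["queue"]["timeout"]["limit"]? 3000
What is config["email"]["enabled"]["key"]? 5432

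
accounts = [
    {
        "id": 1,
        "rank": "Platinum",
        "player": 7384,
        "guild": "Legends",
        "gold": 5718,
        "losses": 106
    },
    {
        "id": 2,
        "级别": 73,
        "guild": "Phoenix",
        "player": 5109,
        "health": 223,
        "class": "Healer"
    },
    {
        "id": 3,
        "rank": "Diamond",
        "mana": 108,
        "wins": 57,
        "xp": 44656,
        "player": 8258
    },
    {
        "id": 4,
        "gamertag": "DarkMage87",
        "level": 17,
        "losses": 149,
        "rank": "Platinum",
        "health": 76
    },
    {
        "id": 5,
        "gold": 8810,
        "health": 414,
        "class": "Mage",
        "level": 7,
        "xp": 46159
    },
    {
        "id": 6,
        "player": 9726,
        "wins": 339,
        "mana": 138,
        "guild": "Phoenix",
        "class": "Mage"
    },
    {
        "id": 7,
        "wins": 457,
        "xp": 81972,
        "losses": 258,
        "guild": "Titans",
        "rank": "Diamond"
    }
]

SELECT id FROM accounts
[1, 2, 3, 4, 5, 6, 7]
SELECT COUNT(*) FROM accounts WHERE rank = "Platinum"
2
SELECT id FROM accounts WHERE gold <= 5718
[1]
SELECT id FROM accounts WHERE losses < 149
[1]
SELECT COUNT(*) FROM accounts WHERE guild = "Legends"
1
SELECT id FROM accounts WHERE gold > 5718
[5]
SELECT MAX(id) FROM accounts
7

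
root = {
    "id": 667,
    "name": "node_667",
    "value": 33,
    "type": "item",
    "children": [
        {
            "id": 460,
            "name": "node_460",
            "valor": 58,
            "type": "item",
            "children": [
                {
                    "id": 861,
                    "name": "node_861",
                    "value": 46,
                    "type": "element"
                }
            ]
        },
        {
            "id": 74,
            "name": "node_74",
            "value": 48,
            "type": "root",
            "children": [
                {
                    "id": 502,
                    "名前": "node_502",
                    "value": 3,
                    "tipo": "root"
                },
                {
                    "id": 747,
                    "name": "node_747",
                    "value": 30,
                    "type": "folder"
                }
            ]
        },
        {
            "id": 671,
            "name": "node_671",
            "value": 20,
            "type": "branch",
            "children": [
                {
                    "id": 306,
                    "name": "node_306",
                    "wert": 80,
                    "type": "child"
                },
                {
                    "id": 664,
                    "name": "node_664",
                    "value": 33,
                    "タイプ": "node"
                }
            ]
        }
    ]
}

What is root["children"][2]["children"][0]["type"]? "child"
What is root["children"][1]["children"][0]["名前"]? "node_502"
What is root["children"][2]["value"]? 20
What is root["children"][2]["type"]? "branch"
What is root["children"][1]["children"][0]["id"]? 502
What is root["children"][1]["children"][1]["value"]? 30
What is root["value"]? 33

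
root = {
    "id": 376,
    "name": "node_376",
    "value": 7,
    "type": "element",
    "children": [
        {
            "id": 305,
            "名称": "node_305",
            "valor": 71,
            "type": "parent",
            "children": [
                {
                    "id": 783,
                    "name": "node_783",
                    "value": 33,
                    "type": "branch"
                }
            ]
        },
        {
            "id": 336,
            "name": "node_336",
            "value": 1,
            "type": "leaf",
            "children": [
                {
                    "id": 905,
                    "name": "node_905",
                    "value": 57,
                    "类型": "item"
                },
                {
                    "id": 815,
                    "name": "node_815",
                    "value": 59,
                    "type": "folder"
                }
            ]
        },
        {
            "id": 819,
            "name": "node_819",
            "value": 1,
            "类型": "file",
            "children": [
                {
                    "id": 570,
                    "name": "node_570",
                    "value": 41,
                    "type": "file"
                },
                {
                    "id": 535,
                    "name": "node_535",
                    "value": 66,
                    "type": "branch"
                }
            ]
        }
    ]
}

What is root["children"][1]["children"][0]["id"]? 905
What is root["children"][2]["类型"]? "file"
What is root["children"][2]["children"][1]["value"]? 66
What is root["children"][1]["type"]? "leaf"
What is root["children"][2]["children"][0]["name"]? "node_570"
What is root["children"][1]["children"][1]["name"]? "node_815"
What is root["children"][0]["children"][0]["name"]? "node_783"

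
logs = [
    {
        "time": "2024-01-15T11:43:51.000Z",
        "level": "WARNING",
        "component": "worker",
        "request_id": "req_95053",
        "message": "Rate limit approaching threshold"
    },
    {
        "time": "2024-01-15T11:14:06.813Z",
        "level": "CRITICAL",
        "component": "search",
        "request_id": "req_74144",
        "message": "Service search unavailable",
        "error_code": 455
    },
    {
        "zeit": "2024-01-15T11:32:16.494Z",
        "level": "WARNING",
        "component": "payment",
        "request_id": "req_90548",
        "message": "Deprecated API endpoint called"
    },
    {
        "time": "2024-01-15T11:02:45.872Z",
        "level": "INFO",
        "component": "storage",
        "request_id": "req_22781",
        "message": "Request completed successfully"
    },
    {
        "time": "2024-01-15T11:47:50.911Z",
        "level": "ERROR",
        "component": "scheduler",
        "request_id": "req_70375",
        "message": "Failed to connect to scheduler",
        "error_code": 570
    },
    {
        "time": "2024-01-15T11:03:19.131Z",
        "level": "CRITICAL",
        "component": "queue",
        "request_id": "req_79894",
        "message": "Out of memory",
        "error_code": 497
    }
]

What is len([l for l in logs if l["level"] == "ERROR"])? 1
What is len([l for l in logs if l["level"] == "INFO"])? 1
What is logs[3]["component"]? "storage"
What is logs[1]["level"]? "CRITICAL"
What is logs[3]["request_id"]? "req_22781"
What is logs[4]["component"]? "scheduler"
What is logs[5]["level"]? "CRITICAL"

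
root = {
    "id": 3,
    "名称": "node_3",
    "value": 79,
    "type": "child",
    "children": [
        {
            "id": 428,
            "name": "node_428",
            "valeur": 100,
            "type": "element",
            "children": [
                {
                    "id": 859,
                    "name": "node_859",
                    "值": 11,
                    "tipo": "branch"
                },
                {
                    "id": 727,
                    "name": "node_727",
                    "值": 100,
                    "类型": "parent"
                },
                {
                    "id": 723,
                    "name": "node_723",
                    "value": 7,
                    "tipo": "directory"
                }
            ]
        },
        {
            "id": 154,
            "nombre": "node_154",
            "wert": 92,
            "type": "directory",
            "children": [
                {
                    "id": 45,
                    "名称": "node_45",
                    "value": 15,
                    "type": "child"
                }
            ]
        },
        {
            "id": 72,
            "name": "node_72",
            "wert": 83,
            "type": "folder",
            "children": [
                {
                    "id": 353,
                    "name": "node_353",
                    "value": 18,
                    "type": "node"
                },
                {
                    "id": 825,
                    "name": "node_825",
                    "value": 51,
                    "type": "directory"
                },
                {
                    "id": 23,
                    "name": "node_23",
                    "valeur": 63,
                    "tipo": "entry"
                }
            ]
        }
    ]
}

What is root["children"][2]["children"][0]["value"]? 18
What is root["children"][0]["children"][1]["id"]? 727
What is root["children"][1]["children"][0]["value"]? 15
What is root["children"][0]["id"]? 428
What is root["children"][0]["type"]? "element"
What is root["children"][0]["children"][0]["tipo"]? "branch"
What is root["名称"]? "node_3"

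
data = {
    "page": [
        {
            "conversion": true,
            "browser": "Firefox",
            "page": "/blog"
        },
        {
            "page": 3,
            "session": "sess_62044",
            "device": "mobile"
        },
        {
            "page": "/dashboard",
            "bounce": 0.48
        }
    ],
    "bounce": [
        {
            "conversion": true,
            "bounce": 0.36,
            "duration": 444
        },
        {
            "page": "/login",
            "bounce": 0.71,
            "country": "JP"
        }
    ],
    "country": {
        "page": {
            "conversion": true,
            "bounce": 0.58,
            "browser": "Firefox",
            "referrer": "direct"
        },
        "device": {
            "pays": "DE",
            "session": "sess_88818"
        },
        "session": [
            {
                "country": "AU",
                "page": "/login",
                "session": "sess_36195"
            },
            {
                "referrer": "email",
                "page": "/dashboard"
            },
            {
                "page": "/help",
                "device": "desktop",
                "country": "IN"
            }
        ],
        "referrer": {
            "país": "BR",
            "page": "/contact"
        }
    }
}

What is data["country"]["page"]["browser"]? "Firefox"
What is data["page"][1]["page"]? 3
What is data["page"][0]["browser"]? "Firefox"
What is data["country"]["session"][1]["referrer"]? "email"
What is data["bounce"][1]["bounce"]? 0.71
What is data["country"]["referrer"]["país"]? "BR"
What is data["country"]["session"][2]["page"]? "/help"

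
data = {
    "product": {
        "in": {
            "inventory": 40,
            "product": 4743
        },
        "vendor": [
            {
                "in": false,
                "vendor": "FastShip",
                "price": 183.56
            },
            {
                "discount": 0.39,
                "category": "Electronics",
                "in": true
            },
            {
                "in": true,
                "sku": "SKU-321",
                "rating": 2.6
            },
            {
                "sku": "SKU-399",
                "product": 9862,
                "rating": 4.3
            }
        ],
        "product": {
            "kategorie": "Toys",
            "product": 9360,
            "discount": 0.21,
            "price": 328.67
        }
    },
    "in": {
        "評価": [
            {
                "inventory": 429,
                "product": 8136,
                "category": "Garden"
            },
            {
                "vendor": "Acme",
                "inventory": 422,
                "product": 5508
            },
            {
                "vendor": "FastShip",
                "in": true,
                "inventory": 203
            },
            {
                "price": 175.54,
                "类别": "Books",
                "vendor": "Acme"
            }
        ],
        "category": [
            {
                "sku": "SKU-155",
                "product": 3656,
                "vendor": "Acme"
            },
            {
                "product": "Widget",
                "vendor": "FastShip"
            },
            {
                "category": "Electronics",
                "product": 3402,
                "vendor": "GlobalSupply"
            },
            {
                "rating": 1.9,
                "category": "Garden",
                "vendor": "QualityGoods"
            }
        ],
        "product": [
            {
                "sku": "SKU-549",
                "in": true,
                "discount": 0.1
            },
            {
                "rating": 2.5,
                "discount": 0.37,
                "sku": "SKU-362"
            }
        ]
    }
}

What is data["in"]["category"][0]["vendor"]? "Acme"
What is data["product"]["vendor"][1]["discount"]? 0.39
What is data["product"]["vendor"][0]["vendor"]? "FastShip"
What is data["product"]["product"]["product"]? 9360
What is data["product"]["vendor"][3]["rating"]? 4.3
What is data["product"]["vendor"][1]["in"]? True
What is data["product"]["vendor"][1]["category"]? "Electronics"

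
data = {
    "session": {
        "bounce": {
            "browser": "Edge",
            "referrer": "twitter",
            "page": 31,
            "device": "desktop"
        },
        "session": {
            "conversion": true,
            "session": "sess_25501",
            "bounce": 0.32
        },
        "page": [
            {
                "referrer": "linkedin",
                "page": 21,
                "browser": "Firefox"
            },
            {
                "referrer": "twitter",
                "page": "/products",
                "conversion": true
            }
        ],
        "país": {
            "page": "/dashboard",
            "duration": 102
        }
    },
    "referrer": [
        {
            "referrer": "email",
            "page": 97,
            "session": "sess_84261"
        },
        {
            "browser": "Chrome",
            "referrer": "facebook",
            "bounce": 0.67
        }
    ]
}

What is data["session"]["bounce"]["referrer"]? "twitter"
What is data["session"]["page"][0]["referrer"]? "linkedin"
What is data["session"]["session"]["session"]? "sess_25501"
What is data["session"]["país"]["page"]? "/dashboard"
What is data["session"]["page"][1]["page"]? "/products"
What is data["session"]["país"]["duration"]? 102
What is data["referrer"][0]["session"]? "sess_84261"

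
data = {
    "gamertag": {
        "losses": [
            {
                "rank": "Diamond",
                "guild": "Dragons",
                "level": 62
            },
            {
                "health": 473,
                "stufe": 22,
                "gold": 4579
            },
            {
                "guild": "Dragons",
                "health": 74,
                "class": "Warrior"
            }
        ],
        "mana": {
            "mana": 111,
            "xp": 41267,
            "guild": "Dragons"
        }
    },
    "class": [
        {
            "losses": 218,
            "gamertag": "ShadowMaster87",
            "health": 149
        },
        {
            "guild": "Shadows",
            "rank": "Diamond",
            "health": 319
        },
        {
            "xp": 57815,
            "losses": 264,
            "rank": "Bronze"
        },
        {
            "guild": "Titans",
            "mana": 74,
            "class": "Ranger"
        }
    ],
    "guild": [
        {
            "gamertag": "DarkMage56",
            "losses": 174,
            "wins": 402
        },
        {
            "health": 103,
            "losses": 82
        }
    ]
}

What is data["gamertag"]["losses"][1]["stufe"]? 22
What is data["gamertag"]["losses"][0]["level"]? 62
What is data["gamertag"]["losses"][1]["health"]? 473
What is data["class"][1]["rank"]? "Diamond"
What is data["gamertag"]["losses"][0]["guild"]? "Dragons"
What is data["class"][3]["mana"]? 74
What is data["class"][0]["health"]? 149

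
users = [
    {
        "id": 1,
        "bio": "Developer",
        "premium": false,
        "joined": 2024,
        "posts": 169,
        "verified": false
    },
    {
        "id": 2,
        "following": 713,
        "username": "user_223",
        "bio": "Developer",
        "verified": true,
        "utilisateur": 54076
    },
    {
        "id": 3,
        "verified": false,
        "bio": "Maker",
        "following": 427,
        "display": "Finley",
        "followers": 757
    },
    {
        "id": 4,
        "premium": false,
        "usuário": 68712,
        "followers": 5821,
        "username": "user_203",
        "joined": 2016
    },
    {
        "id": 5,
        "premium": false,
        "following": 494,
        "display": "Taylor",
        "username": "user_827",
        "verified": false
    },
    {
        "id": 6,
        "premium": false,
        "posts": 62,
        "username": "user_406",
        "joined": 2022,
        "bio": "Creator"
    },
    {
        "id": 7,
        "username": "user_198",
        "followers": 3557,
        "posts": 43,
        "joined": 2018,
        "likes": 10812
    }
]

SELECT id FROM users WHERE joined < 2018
[4]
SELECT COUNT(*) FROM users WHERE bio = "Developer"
2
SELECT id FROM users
[1, 2, 3, 4, 5, 6, 7]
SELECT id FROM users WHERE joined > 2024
[]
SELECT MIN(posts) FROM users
43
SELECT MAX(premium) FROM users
False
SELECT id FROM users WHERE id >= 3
[3, 4, 5, 6, 7]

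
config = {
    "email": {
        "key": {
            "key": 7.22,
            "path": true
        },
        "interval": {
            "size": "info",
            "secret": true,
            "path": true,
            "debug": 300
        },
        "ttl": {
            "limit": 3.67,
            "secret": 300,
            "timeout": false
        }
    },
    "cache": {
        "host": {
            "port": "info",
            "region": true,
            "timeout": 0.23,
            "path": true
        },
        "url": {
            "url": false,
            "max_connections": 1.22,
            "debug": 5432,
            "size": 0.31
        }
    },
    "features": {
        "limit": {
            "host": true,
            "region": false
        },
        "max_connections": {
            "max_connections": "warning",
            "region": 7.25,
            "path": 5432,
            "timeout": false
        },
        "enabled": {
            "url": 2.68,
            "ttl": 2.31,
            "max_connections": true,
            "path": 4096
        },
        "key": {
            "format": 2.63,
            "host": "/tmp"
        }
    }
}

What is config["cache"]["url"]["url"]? False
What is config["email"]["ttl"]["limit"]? 3.67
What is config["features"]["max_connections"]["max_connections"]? "warning"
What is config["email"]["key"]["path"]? True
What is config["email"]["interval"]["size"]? "info"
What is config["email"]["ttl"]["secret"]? 300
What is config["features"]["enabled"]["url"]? 2.68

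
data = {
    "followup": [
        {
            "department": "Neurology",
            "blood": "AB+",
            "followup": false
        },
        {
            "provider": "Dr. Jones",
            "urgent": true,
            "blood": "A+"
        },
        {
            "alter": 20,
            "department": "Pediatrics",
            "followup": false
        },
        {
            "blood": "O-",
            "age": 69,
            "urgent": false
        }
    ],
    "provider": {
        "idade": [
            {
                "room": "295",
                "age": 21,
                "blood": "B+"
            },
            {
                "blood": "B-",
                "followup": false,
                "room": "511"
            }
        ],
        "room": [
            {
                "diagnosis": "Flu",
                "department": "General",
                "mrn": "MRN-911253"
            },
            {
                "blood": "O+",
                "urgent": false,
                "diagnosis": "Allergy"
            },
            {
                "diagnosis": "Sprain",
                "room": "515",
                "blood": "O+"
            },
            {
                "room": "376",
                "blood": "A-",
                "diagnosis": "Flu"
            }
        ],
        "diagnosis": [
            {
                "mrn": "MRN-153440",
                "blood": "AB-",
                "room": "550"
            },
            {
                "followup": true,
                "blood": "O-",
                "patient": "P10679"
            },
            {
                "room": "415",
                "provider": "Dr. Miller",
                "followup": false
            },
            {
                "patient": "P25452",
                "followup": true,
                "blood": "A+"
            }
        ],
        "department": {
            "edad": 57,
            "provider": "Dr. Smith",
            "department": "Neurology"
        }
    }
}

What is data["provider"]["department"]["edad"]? 57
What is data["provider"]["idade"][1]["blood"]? "B-"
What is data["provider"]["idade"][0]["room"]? "295"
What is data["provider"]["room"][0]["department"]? "General"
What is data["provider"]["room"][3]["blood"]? "A-"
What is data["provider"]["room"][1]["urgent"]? False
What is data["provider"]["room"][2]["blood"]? "O+"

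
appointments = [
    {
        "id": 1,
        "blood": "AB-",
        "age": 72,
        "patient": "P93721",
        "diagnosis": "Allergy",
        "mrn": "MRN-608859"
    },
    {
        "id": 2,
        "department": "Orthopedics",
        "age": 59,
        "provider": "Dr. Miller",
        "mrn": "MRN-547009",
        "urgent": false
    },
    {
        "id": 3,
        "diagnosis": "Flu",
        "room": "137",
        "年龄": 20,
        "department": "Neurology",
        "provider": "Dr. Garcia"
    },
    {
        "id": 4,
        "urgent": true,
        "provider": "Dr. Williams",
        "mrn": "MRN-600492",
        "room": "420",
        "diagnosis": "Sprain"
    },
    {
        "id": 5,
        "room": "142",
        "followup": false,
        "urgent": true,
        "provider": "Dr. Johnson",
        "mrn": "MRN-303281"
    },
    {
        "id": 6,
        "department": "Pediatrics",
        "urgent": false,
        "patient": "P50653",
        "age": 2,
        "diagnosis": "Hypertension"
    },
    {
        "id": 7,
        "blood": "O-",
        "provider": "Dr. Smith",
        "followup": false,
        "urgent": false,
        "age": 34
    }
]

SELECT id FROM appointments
[1, 2, 3, 4, 5, 6, 7]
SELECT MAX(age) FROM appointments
72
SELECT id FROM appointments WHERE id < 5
[1, 2, 3, 4]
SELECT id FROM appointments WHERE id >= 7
[7]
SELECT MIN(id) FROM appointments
1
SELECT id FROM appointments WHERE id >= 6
[6, 7]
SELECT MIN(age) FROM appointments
2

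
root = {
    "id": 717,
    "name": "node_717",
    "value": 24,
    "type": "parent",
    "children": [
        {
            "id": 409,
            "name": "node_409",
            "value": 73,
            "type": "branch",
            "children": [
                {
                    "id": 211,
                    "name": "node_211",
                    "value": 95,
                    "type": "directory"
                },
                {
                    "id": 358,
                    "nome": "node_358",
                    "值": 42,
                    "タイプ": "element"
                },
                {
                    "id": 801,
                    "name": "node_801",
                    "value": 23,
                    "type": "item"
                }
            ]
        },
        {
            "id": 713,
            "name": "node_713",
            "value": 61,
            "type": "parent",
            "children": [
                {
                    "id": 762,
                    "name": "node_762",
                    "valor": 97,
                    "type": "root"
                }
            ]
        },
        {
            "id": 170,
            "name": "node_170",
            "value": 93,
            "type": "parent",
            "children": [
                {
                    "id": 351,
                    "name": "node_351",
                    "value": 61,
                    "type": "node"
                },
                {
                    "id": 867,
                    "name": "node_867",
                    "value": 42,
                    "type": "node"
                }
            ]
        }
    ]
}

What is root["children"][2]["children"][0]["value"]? 61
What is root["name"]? "node_717"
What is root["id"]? 717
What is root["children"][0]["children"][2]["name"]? "node_801"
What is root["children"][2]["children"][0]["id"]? 351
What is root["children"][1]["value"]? 61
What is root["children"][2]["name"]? "node_170"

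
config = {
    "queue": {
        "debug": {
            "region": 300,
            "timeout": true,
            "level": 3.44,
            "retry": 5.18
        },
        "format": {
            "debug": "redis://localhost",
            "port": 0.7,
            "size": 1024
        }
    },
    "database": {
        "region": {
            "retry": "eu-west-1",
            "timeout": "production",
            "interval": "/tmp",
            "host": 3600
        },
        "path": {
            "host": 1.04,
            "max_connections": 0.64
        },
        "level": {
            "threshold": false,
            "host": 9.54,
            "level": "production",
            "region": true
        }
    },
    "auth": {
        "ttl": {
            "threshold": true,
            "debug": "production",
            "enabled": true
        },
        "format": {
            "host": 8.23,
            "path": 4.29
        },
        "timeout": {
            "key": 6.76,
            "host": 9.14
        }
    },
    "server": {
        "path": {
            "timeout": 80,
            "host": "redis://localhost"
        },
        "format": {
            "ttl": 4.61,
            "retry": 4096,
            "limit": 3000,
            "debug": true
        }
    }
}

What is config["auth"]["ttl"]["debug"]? "production"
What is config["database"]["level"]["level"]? "production"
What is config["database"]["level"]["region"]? True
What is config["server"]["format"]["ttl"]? 4.61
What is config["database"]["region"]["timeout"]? "production"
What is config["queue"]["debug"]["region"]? 300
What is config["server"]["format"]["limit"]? 3000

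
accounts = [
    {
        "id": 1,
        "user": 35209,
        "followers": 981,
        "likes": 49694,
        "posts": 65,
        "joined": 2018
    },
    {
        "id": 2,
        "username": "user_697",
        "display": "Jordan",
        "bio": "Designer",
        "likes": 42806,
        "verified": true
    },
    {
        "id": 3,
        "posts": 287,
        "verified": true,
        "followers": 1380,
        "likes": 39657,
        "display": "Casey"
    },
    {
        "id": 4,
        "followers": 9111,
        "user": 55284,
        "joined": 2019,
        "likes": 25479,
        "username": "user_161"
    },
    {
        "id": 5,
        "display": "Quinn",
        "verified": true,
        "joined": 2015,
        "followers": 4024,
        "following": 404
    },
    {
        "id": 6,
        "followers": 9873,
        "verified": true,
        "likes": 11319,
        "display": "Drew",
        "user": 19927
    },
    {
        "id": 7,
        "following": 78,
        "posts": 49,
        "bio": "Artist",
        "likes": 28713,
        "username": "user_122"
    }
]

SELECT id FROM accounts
[1, 2, 3, 4, 5, 6, 7]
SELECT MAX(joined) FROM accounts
2019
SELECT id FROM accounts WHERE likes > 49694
[]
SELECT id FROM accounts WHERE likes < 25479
[6]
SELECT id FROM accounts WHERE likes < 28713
[4, 6]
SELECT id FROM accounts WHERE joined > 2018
[4]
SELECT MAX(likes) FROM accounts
49694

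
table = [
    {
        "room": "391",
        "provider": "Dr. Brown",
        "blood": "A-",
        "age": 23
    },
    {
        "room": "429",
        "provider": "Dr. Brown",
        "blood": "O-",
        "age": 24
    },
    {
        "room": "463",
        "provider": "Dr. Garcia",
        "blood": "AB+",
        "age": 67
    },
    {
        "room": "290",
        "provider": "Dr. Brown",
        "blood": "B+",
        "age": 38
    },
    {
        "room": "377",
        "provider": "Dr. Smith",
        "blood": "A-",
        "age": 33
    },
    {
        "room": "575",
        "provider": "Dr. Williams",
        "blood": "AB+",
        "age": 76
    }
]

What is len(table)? 6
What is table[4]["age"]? 33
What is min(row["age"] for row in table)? 23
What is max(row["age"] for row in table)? 76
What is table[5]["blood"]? "AB+"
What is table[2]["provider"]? "Dr. Garcia"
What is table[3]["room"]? "290"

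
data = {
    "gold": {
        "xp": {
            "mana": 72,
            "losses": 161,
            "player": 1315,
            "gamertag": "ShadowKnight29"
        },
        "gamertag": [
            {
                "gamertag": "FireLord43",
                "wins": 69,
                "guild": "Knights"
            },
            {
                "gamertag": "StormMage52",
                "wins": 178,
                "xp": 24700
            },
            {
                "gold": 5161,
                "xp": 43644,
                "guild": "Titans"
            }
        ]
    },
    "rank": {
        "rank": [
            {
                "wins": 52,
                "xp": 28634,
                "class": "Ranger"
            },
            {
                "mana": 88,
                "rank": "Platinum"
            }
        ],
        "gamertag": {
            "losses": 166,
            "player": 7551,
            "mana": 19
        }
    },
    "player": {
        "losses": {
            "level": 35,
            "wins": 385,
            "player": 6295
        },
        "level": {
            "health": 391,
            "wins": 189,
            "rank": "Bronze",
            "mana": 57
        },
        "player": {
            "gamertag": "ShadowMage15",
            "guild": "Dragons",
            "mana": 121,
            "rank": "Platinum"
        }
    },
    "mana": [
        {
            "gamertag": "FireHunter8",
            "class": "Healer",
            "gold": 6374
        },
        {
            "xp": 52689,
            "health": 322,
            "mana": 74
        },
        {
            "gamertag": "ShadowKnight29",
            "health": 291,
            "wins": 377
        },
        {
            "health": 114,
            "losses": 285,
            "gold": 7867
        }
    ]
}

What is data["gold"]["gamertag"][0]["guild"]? "Knights"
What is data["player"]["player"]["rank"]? "Platinum"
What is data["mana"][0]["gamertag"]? "FireHunter8"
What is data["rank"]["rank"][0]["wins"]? 52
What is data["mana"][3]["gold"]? 7867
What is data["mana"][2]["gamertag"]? "ShadowKnight29"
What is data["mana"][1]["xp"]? 52689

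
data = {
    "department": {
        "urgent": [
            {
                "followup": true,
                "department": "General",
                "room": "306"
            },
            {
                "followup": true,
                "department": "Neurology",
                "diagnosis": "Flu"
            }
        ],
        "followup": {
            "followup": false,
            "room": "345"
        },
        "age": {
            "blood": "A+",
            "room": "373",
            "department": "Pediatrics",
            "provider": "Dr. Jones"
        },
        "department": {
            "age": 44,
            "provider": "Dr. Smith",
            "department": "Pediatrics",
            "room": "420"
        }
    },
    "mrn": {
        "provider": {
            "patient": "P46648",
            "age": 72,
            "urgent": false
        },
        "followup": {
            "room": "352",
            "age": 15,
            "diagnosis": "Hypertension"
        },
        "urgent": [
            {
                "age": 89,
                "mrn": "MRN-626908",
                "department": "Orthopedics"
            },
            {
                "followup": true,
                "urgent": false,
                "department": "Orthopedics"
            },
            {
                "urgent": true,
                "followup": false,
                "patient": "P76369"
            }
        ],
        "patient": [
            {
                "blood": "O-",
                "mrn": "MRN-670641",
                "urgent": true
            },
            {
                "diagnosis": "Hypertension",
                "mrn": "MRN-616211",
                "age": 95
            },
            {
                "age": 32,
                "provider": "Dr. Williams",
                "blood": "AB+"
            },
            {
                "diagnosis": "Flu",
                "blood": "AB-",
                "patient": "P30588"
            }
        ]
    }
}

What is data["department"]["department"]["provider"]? "Dr. Smith"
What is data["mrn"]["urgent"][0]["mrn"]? "MRN-626908"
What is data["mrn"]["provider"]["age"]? 72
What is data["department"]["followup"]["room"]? "345"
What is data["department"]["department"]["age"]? 44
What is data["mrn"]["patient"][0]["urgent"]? True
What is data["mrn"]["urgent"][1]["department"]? "Orthopedics"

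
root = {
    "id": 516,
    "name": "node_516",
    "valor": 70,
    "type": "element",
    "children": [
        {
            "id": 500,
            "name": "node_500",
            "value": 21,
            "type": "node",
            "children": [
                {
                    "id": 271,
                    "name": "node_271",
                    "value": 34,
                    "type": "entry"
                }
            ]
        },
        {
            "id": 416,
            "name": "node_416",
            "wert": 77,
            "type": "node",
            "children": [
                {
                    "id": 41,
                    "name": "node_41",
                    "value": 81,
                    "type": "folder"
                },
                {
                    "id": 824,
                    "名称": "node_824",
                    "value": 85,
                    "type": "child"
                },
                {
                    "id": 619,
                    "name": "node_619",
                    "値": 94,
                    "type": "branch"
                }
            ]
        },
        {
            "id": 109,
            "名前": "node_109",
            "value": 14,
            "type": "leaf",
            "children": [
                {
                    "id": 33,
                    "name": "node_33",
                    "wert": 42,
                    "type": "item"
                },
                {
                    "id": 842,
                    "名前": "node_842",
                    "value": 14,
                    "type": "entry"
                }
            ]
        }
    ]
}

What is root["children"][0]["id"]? 500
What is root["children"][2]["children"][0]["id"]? 33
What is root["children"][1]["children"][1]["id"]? 824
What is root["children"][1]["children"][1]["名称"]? "node_824"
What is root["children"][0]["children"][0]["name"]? "node_271"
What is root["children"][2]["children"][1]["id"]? 842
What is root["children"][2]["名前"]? "node_109"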